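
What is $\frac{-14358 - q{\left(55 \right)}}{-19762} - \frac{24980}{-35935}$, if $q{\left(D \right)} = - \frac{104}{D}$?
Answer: $\frac{5552478471}{3905811085} \approx 1.4216$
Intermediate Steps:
$\frac{-14358 - q{\left(55 \right)}}{-19762} - \frac{24980}{-35935} = \frac{-14358 - - \frac{104}{55}}{-19762} - \frac{24980}{-35935} = \left(-14358 - \left(-104\right) \frac{1}{55}\right) \left(- \frac{1}{19762}\right) - - \frac{4996}{7187} = \left(-14358 - - \frac{104}{55}\right) \left(- \frac{1}{19762}\right) + \frac{4996}{7187} = \left(-14358 + \frac{104}{55}\right) \left(- \frac{1}{19762}\right) + \frac{4996}{7187} = \left(- \frac{789586}{55}\right) \left(- \frac{1}{19762}\right) + \frac{4996}{7187} = \frac{394793}{543455} + \frac{4996}{7187} = \frac{5552478471}{3905811085}$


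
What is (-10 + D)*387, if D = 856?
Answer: 327402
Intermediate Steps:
(-10 + D)*387 = (-10 + 856)*387 = 846*387 = 327402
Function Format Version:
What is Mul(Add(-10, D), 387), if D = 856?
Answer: 327402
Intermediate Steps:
Mul(Add(-10, D), 387) = Mul(Add(-10, 856), 387) = Mul(846, 387) = 327402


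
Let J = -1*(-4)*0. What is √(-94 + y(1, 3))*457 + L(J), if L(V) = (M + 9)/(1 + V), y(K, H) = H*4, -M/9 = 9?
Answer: -72 + 457*I*√82 ≈ -72.0 + 4138.3*I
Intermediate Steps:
M = -81 (M = -9*9 = -81)
y(K, H) = 4*H
J = 0 (J = 4*0 = 0)
L(V) = -72/(1 + V) (L(V) = (-81 + 9)/(1 + V) = -72/(1 + V))
√(-94 + y(1, 3))*457 + L(J) = √(-94 + 4*3)*457 - 72/(1 + 0) = √(-94 + 12)*457 - 72/1 = √(-82)*457 - 72*1 = (I*√82)*457 - 72 = 457*I*√82 - 72 = -72 + 457*I*√82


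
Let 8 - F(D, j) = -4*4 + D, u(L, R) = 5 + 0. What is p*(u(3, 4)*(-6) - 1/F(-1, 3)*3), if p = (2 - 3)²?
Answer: -753/25 ≈ -30.120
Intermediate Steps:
u(L, R) = 5
p = 1 (p = (-1)² = 1)
F(D, j) = 24 - D (F(D, j) = 8 - (-4*4 + D) = 8 - (-16 + D) = 8 + (16 - D) = 24 - D)
p*(u(3, 4)*(-6) - 1/F(-1, 3)*3) = 1*(5*(-6) - 1/(24 - 1*(-1))*3) = 1*(-30 - 1/(24 + 1)*3) = 1*(-30 - 1/25*3) = 1*(-30 - 3/25) = 1*(-753/25) = -753/25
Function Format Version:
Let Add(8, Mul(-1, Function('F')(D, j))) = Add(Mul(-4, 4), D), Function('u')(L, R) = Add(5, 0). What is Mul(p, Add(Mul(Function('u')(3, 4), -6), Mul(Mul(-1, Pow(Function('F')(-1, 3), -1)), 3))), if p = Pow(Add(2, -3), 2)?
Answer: Rational(-753, 25) ≈ -30.120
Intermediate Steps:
Function('u')(L, R) = 5
p = 1 (p = Pow(-1, 2) = 1)
Function('F')(D, j) = Add(24, Mul(-1, D)) (Function('F')(D, j) = Add(8, Mul(-1, Add(Mul(-4, 4), D))) = Add(8, Mul(-1, Add(-16, D))) = Add(8, Add(16, Mul(-1, D))) = Add(24, Mul(-1, D)))
Mul(p, Add(Mul(Function('u')(3, 4), -6), Mul(Mul(-1, Pow(Function('F')(-1, 3), -1)), 3))) = Mul(1, Add(Mul(5, -6), Mul(Mul(-1, Pow(Add(24, Mul(-1, -1)), -1)), 3))) = Mul(1, Add(-30, Mul(Mul(-1, Pow(Add(24, 1), -1)), 3))) = Mul(1, Add(-30, Mul(Mul(-1, Pow(25, -1)), 3))) = Mul(1, Add(-30, Mul(Mul(-1, Rational(1, 25)), 3))) = Mul(1, Add(-30, Mul(Rational(-1, 25), 3))) = Mul(1, Add(-30, Rational(-3, 25))) = Mul(1, Rational(-753, 25)) = Rational(-753, 25)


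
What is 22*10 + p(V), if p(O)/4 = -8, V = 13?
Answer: 188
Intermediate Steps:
p(O) = -32 (p(O) = 4*(-8) = -32)
22*10 + p(V) = 22*10 - 32 = 220 - 32 = 188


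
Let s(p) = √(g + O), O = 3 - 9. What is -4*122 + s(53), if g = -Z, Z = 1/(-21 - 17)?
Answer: -488 + I*√8626/38 ≈ -488.0 + 2.4441*I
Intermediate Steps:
Z = -1/38 (Z = 1/(-38) = -1/38 ≈ -0.026316)
g = 1/38 (g = -1*(-1/38) = 1/38 ≈ 0.026316)
O = -6
s(p) = I*√8626/38 (s(p) = √(1/38 - 6) = √(-227/38) = I*√8626/38)
-4*122 + s(53) = -4*122 + I*√8626/38 = -488 + I*√8626/38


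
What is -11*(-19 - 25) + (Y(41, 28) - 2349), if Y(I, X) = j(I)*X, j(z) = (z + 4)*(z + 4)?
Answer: 54835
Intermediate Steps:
j(z) = (4 + z)**2 (j(z) = (4 + z)*(4 + z) = (4 + z)**2)
Y(I, X) = X*(4 + I)**2 (Y(I, X) = (4 + I)**2*X = X*(4 + I)**2)
-11*(-19 - 25) + (Y(41, 28) - 2349) = -11*(-19 - 25) + (28*(4 + 41)**2 - 2349) = -11*(-44) + (28*45**2 - 2349) = 484 + (28*2025 - 2349) = 484 + (56700 - 2349) = 484 + 54351 = 54835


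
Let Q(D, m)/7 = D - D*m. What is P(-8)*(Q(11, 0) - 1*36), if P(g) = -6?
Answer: -246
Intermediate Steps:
Q(D, m) = 7*D - 7*D*m (Q(D, m) = 7*(D - D*m) = 7*D - 7*D*m)
P(-8)*(Q(11, 0) - 1*36) = -6*(7*11*(1 - 1*0) - 1*36) = -6*(7*11*(1 + 0) - 36) = -6*(7*11*1 - 36) = -6*(77 - 36) = -6*41 = -246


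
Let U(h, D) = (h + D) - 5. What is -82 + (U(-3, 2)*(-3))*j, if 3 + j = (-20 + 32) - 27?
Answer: -406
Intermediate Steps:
j = -18 (j = -3 + ((-20 + 32) - 27) = -3 + (12 - 27) = -3 - 15 = -18)
U(h, D) = -5 + D + h (U(h, D) = (D + h) - 5 = -5 + D + h)
-82 + (U(-3, 2)*(-3))*j = -82 + ((-5 + 2 - 3)*(-3))*(-18) = -82 - 6*(-3)*(-18) = -82 + 18*(-18) = -82 - 324 = -406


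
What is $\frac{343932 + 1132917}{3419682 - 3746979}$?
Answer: $- \frac{492283}{109099} \approx -4.5123$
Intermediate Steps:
$\frac{343932 + 1132917}{3419682 - 3746979} = \frac{1476849}{-327297} = 1476849 \left(- \frac{1}{327297}\right) = - \frac{492283}{109099}$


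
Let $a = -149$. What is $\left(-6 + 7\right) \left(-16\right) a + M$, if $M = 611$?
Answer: $2995$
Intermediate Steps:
$\left(-6 + 7\right) \left(-16\right) a + M = \left(-6 + 7\right) \left(-16\right) \left(-149\right) + 611 = 1 \left(-16\right) \left(-149\right) + 611 = \left(-16\right) \left(-149\right) + 611 = 2384 + 611 = 2995$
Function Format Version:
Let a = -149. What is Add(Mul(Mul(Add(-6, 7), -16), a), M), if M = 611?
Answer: 2995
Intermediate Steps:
Add(Mul(Mul(Add(-6, 7), -16), a), M) = Add(Mul(Mul(Add(-6, 7), -16), -149), 611) = Add(Mul(Mul(1, -16), -149), 611) = Add(Mul(-16, -149), 611) = Add(2384, 611) = 2995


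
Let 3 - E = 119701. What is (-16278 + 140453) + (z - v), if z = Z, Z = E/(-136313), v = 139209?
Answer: -2049209944/136313 ≈ -15033.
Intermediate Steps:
E = -119698 (E = 3 - 1*119701 = 3 - 119701 = -119698)
Z = 119698/136313 (Z = -119698/(-136313) = -119698*(-1/136313) = 119698/136313 ≈ 0.87811)
z = 119698/136313 ≈ 0.87811
(-16278 + 140453) + (z - v) = (-16278 + 140453) + (119698/136313 - 1*139209) = 124175 + (119698/136313 - 139209) = 124175 - 18975876719/136313 = -2049209944/136313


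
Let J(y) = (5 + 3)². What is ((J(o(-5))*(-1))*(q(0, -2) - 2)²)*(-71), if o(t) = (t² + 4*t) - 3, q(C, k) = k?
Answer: 72704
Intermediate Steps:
o(t) = -3 + t² + 4*t
J(y) = 64 (J(y) = 8² = 64)
((J(o(-5))*(-1))*(q(0, -2) - 2)²)*(-71) = ((64*(-1))*(-2 - 2)²)*(-71) = -64*(-4)²*(-71) = -64*16*(-71) = -1024*(-71) = 72704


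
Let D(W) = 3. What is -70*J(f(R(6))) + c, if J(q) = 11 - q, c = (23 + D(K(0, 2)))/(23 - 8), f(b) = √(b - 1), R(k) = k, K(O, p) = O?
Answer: -11524/15 + 70*√5 ≈ -611.74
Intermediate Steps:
f(b) = √(-1 + b)
c = 26/15 (c = (23 + 3)/(23 - 8) = 26/15 ≈ 1.7333)
-70*J(f(R(6))) + c = -70*(11 - √(-1 + 6)) + 26/15 = -70*(11 - √5) + 26/15 = (-770 + 70*√5) + 26/15 = -11524/15 + 70*√5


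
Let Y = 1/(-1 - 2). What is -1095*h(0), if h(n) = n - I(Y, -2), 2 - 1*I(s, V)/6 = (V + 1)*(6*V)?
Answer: -65700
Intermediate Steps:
Y = -⅓ (Y = 1/(-3) = -⅓ ≈ -0.33333)
I(s, V) = 12 - 36*V*(1 + V) (I(s, V) = 12 - 6*(V + 1)*6*V = 12 - 6*(1 + V)*6*V = 12 - 36*V*(1 + V))
h(n) = 60 + n (h(n) = n - (12 - 36*(-2) - 36*(-2)²) = n - (12 + 72 - 36*4) = n - (12 + 72 - 144) = n - 1*(-60) = n + 60 = 60 + n)
-1095*h(0) = -1095*(60 + 0) = -1095*60 = -65700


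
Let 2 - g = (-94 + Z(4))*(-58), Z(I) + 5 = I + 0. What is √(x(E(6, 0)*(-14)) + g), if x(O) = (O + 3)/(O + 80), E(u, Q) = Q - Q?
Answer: I*√2203185/20 ≈ 74.216*I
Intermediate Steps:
Z(I) = -5 + I (Z(I) = -5 + (I + 0) = -5 + I)
E(u, Q) = 0
x(O) = (3 + O)/(80 + O)
g = -5508 (g = 2 - (-94 + (-5 + 4))*(-58) = 2 - (-94 - 1)*(-58) = 2 - (-95)*(-58) = 2 - 1*5510 = 2 - 5510 = -5508)
√(x(E(6, 0)*(-14)) + g) = √((3 + 0*(-14))/(80 + 0*(-14)) - 5508) = √((3 + 0)/(80 + 0) - 5508) = √(3/80 - 5508) = √(-440637/80) = I*√2203185/20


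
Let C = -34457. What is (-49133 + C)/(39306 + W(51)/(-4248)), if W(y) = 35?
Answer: -355090320/166971853 ≈ -2.1266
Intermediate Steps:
(-49133 + C)/(39306 + W(51)/(-4248)) = (-49133 - 34457)/(39306 + 35/(-4248)) = -83590/(39306 + 35*(-1/4248)) = -83590/(39306 - 35/4248) = -83590/166971853/4248 = -83590*4248/166971853 = -355090320/166971853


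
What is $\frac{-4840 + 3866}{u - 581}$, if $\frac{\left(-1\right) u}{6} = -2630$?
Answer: $- \frac{974}{15199} \approx -0.064083$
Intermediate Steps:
$u = 15780$ ($u = \left(-6\right) \left(-2630\right) = 15780$)
$\frac{-4840 + 3866}{u - 581} = \frac{-4840 + 3866}{15780 - 581} = - \frac{974}{15199}$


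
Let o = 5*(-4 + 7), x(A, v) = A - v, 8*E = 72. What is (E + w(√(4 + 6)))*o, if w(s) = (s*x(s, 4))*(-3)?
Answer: -315 + 180*√10 ≈ 254.21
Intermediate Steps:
E = 9 (E = (⅛)*72 = 9)
o = 15 (o = 5*3 = 15)
w(s) = -3*s*(-4 + s) (w(s) = (s*(s - 1*4))*(-3) = (s*(s - 4))*(-3) = (s*(-4 + s))*(-3) = -3*s*(-4 + s))
(E + w(√(4 + 6)))*o = (9 + 3*√(4 + 6)*(4 - √(4 + 6)))*15 = (9 + 3*√10*(4 - √10))*15 = 135 + 45*√10*(4 - √10)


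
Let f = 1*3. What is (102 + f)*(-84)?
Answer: -8820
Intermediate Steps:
f = 3
(102 + f)*(-84) = (102 + 3)*(-84) = 105*(-84) = -8820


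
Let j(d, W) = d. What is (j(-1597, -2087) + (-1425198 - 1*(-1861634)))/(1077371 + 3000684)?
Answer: 434839/4078055 ≈ 0.10663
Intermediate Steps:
(j(-1597, -2087) + (-1425198 - 1*(-1861634)))/(1077371 + 3000684) = (-1597 + (-1425198 - 1*(-1861634)))/(1077371 + 3000684) = (-1597 + (-1425198 + 1861634))/4078055 = (-1597 + 436436)*(1/4078055) = 434839*(1/4078055) = 434839/4078055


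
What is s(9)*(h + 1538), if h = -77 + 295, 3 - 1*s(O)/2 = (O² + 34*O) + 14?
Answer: -1397776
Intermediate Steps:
s(O) = -22 - 68*O - 2*O² (s(O) = 6 - 2*((O² + 34*O) + 14) = 6 - 2*(14 + O² + 34*O) = 6 + (-28 - 68*O - 2*O²) = -22 - 68*O - 2*O²)
h = 218
s(9)*(h + 1538) = (-22 - 68*9 - 2*9²)*(218 + 1538) = (-22 - 612 - 2*81)*1756 = (-22 - 612 - 162)*1756 = -796*1756 = -1397776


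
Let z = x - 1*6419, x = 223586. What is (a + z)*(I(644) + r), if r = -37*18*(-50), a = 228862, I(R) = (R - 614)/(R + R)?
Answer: 9565187801235/644 ≈ 1.4853e+10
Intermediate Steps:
I(R) = (-614 + R)/(2*R) (I(R) = (-614 + R)/((2*R)) = (-614 + R)*(1/(2*R)) = (-614 + R)/(2*R))
r = 33300 (r = -666*(-50) = 33300)
z = 217167 (z = 223586 - 1*6419 = 223586 - 6419 = 217167)
(a + z)*(I(644) + r) = (228862 + 217167)*((½)*(-614 + 644)/644 + 33300) = 446029*((½)*(1/644)*30 + 33300) = 446029*(15/644 + 33300) = 446029*(21445215/644) = 9565187801235/644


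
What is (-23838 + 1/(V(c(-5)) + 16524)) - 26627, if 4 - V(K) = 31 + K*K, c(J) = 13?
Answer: -823992519/16328 ≈ -50465.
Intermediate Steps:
V(K) = -27 - K² (V(K) = 4 - (31 + K*K) = 4 - (31 + K²) = 4 + (-31 - K²) = -27 - K²)
(-23838 + 1/(V(c(-5)) + 16524)) - 26627 = (-23838 + 1/((-27 - 1*13²) + 16524)) - 26627 = (-23838 + 1/((-27 - 1*169) + 16524)) - 26627 = (-23838 + 1/((-27 - 169) + 16524)) - 26627 = (-23838 + 1/(-196 + 16524)) - 26627 = (-23838 + 1/16328) - 26627 = -389226863/16328 - 26627 = -823992519/16328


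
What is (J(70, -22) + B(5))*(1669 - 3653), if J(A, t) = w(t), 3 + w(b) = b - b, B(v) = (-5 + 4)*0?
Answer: 5952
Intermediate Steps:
B(v) = 0 (B(v) = -1*0 = 0)
w(b) = -3 (w(b) = -3 + (b - b) = -3 + 0 = -3)
J(A, t) = -3
(J(70, -22) + B(5))*(1669 - 3653) = (-3 + 0)*(1669 - 3653) = -3*(-1984) = 5952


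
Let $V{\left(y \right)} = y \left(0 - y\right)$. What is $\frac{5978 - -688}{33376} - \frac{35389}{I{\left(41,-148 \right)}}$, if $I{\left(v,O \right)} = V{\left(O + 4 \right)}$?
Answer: $\frac{41230295}{21627648} \approx 1.9064$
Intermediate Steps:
$V{\left(y \right)} = - y^{2}$ ($V{\left(y \right)} = y \left(- y\right) = - y^{2}$)
$I{\left(v,O \right)} = - \left(4 + O\right)^{2}$ ($I{\left(v,O \right)} = - \left(O + 4\right)^{2} = - \left(4 + O\right)^{2}$)
$\frac{5978 - -688}{33376} - \frac{35389}{I{\left(41,-148 \right)}} = \frac{5978 - -688}{33376} - \frac{35389}{\left(-1\right) \left(4 - 148\right)^{2}} = \left(5978 + 688\right) \frac{1}{33376} - \frac{35389}{\left(-1\right) \left(-144\right)^{2}} = 6666 \cdot \frac{1}{33376} - \frac{35389}{\left(-1\right) 20736} = \frac{3333}{16688} - \frac{35389}{-20736} = \frac{3333}{16688} - - \frac{35389}{20736} = \frac{3333}{16688} + \frac{35389}{20736} = \frac{41230295}{21627648}$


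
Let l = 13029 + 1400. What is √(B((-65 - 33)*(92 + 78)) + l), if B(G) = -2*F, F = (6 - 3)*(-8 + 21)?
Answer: √14351 ≈ 119.80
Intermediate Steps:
F = 39 (F = 3*13 = 39)
B(G) = -78 (B(G) = -2*39 = -78)
l = 14429
√(B((-65 - 33)*(92 + 78)) + l) = √(-78 + 14429) = √14351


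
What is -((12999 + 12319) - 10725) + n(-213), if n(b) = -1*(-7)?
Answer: -14586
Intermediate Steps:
n(b) = 7
-((12999 + 12319) - 10725) + n(-213) = -((12999 + 12319) - 10725) + 7 = -(25318 - 10725) + 7 = -1*14593 + 7 = -14593 + 7 = -14586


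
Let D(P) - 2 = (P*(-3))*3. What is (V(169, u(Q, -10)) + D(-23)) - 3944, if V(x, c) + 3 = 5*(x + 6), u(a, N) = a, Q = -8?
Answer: -2863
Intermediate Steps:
D(P) = 2 - 9*P (D(P) = 2 + (P*(-3))*3 = 2 - 3*P*3 = 2 - 9*P)
V(x, c) = 27 + 5*x (V(x, c) = -3 + 5*(x + 6) = -3 + 5*(6 + x) = -3 + (30 + 5*x) = 27 + 5*x)
(V(169, u(Q, -10)) + D(-23)) - 3944 = ((27 + 5*169) + (2 - 9*(-23))) - 3944 = ((27 + 845) + (2 + 207)) - 3944 = (872 + 209) - 3944 = 1081 - 3944 = -2863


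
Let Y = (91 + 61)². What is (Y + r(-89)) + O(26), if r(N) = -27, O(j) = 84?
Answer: 23161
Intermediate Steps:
Y = 23104 (Y = 152² = 23104)
(Y + r(-89)) + O(26) = (23104 - 27) + 84 = 23077 + 84 = 23161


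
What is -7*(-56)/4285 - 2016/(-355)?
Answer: 1755544/304235 ≈ 5.7704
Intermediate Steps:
-7*(-56)/4285 - 2016/(-355) = 392*(1/4285) - 2016*(-1/355) = 392/4285 + 2016/355 = 1755544/304235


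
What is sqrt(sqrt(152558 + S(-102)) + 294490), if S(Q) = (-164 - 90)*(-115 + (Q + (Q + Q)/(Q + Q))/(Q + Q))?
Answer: sqrt(3063873960 + 102*sqrt(1889805918))/102 ≈ 543.06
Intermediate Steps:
S(Q) = 29210 - 127*(1 + Q)/Q (S(Q) = -254*(-115 + (Q + (2*Q)/((2*Q)))/((2*Q))) = -254*(-115 + (Q + (2*Q)*(1/(2*Q)))*(1/(2*Q))) = -254*(-115 + (Q + 1)*(1/(2*Q))) = -254*(-115 + (1 + Q)*(1/(2*Q))) = -254*(-115 + (1 + Q)/(2*Q)) = 29210 - 127*(1 + Q)/Q)
sqrt(sqrt(152558 + S(-102)) + 294490) = sqrt(sqrt(152558 + (29083 - 127/(-102))) + 294490) = sqrt(sqrt(152558 + (29083 - 127*(-1/102))) + 294490) = sqrt(sqrt(152558 + (29083 + 127/102)) + 294490) = sqrt(sqrt(152558 + 2966593/102) + 294490) = sqrt(sqrt(18527509/102) + 294490) = sqrt(sqrt(1889805918)/102 + 294490) = sqrt(294490 + sqrt(1889805918)/102)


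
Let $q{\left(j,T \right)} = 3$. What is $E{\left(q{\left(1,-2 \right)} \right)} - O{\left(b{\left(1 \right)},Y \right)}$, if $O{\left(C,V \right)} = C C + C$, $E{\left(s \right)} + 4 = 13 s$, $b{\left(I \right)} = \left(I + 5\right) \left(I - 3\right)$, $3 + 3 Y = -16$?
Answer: $-97$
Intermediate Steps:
$Y = - \frac{19}{3}$ ($Y = -1 + \frac{1}{3} \left(-16\right) = -1 - \frac{16}{3} = - \frac{19}{3} \approx -6.3333$)
$b{\left(I \right)} = \left(-3 + I\right) \left(5 + I\right)$ ($b{\left(I \right)} = \left(5 + I\right) \left(-3 + I\right) = \left(-3 + I\right) \left(5 + I\right)$)
$E{\left(s \right)} = -4 + 13 s$
$O{\left(C,V \right)} = C + C^{2}$ ($O{\left(C,V \right)} = C^{2} + C = C + C^{2}$)
$E{\left(q{\left(1,-2 \right)} \right)} - O{\left(b{\left(1 \right)},Y \right)} = \left(-4 + 13 \cdot 3\right) - \left(-15 + 1^{2} + 2 \cdot 1\right) \left(1 + \left(-15 + 1^{2} + 2 \cdot 1\right)\right) = \left(-4 + 39\right) - \left(-15 + 1 + 2\right) \left(1 + \left(-15 + 1 + 2\right)\right) = 35 - - 12 \left(1 - 12\right) = 35 - \left(-12\right) \left(-11\right) = 35 - 132 = -97$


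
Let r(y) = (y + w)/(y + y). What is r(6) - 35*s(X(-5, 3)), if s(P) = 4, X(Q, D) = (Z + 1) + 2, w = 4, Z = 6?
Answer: -835/6 ≈ -139.17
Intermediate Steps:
X(Q, D) = 9 (X(Q, D) = (6 + 1) + 2 = 7 + 2 = 9)
r(y) = (4 + y)/(2*y) (r(y) = (y + 4)/(y + y) = (4 + y)/((2*y)) = (4 + y)*(1/(2*y)) = (4 + y)/(2*y))
r(6) - 35*s(X(-5, 3)) = (1/2)*(4 + 6)/6 - 35*4 = (1/2)*(1/6)*10 - 140 = 5/6 - 140 = -835/6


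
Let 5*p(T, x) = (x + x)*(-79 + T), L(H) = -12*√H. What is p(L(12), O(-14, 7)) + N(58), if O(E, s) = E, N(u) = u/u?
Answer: 2217/5 + 672*√3/5 ≈ 676.19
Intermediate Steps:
N(u) = 1
p(T, x) = 2*x*(-79 + T)/5 (p(T, x) = ((x + x)*(-79 + T))/5 = ((2*x)*(-79 + T))/5 = (2*x*(-79 + T))/5 = 2*x*(-79 + T)/5)
p(L(12), O(-14, 7)) + N(58) = (⅖)*(-14)*(-79 - 24*√3) + 1 = (2212/5 + 672*√3/5) + 1 = 2217/5 + 672*√3/5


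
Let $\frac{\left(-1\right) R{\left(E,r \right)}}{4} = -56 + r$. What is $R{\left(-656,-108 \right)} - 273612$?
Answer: $-272956$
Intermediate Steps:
$R{\left(E,r \right)} = 224 - 4 r$ ($R{\left(E,r \right)} = - 4 \left(-56 + r\right) = 224 - 4 r$)
$R{\left(-656,-108 \right)} - 273612 = \left(224 - -432\right) - 273612 = \left(224 + 432\right) - 273612 = 656 - 273612 = -272956$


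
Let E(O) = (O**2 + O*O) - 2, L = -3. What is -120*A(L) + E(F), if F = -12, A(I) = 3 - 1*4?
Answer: 406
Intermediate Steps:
A(I) = -1 (A(I) = 3 - 4 = -1)
E(O) = -2 + 2*O**2 (E(O) = (O**2 + O**2) - 2 = 2*O**2 - 2 = -2 + 2*O**2)
-120*A(L) + E(F) = -120*(-1) + (-2 + 2*(-12)**2) = 120 + (-2 + 2*144) = 120 + (-2 + 288) = 120 + 286 = 406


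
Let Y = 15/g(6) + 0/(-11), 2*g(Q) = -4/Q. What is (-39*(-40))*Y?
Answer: -70200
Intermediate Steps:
g(Q) = -2/Q (g(Q) = (-4/Q)/2 = -2/Q)
Y = -45 (Y = 15/((-2/6)) + 0/(-11) = 15/((-2*⅙)) + 0*(-1/11) = 15/(-⅓) + 0 = 15*(-3) + 0 = -45 + 0 = -45)
(-39*(-40))*Y = -39*(-40)*(-45) = 1560*(-45) = -70200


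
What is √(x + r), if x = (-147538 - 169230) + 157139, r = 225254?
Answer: 25*√105 ≈ 256.17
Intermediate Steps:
x = -159629 (x = -316768 + 157139 = -159629)
√(x + r) = √(-159629 + 225254) = √65625 = 25*√105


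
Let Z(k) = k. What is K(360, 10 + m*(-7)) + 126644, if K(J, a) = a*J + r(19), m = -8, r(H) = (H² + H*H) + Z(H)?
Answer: 151145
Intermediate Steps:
r(H) = H + 2*H² (r(H) = (H² + H*H) + H = (H² + H²) + H = 2*H² + H = H + 2*H²)
K(J, a) = 741 + J*a (K(J, a) = a*J + 19*(1 + 2*19) = J*a + 19*(1 + 38) = J*a + 19*39 = J*a + 741 = 741 + J*a)
K(360, 10 + m*(-7)) + 126644 = (741 + 360*(10 - 8*(-7))) + 126644 = (741 + 360*(10 + 56)) + 126644 = (741 + 360*66) + 126644 = (741 + 23760) + 126644 = 24501 + 126644 = 151145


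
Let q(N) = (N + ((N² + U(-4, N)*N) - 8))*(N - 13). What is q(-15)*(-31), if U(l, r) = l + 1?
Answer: 214396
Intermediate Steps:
U(l, r) = 1 + l
q(N) = (-13 + N)*(-8 + N² - 2*N) (q(N) = (N + ((N² + (1 - 4)*N) - 8))*(N - 13) = (N + ((N² - 3*N) - 8))*(-13 + N) = (N + (-8 + N² - 3*N))*(-13 + N) = (-8 + N² - 2*N)*(-13 + N) = (-13 + N)*(-8 + N² - 2*N))
q(-15)*(-31) = (104 + (-15)³ - 15*(-15)² + 18*(-15))*(-31) = (104 - 3375 - 15*225 - 270)*(-31) = (104 - 3375 - 3375 - 270)*(-31) = -6916*(-31) = 214396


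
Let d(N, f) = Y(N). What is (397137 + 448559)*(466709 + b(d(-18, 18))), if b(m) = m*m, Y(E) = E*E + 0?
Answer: 483471717760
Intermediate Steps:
Y(E) = E² (Y(E) = E² + 0 = E²)
d(N, f) = N²
b(m) = m²
(397137 + 448559)*(466709 + b(d(-18, 18))) = (397137 + 448559)*(466709 + ((-18)²)²) = 845696*(466709 + 324²) = 845696*(466709 + 104976) = 845696*571685 = 483471717760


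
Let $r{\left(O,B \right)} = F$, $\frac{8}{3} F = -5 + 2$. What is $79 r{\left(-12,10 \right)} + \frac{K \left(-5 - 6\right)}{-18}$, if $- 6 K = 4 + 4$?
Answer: $- \frac{19373}{216} \approx -89.69$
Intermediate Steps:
$F = - \frac{9}{8}$ ($F = \frac{3 \left(-5 + 2\right)}{8} = \frac{3}{8} \left(-3\right) = - \frac{9}{8} \approx -1.125$)
$K = - \frac{4}{3}$ ($K = - \frac{4 + 4}{6} = \left(- \frac{1}{6}\right) 8 = - \frac{4}{3} \approx -1.3333$)
$r{\left(O,B \right)} = - \frac{9}{8}$
$79 r{\left(-12,10 \right)} + \frac{K \left(-5 - 6\right)}{-18} = 79 \left(- \frac{9}{8}\right) + \frac{\left(- \frac{4}{3}\right) \left(-5 - 6\right)}{-18} = - \frac{711}{8} + \left(- \frac{4}{3}\right) \left(-11\right) \left(- \frac{1}{18}\right) = - \frac{711}{8} + \frac{44}{3} \left(- \frac{1}{18}\right) = - \frac{711}{8} - \frac{22}{27} = - \frac{19373}{216}$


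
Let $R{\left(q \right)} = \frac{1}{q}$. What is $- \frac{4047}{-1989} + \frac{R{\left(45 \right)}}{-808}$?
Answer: $\frac{16349659}{8035560} \approx 2.0347$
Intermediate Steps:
$- \frac{4047}{-1989} + \frac{R{\left(45 \right)}}{-808} = - \frac{4047}{-1989} + \frac{1}{45 \left(-808\right)} = \left(-4047\right) \left(- \frac{1}{1989}\right) + \frac{1}{45} \left(- \frac{1}{808}\right) = \frac{1349}{663} - \frac{1}{36360} = \frac{16349659}{8035560}$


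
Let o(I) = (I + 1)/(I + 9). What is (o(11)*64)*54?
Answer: 10368/5 ≈ 2073.6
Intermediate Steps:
o(I) = (1 + I)/(9 + I)
(o(11)*64)*54 = (((1 + 11)/(9 + 11))*64)*54 = ((12/20)*64)*54 = (((1/20)*12)*64)*54 = ((⅗)*64)*54 = (192/5)*54 = 10368/5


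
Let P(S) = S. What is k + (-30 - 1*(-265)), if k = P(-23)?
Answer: 212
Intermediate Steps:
k = -23
k + (-30 - 1*(-265)) = -23 + (-30 - 1*(-265)) = -23 + (-30 + 265) = -23 + 235 = 212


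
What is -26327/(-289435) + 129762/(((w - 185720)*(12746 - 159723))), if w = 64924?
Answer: 233726634036877/2569348314322010 ≈ 0.090967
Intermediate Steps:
-26327/(-289435) + 129762/(((w - 185720)*(12746 - 159723))) = -26327/(-289435) + 129762/(((64924 - 185720)*(12746 - 159723))) = -26327*(-1/289435) + 129762/((-120796*(-146977))) = 26327/289435 + 129762/17754233692 = 26327/289435 + 129762*(1/17754233692) = 26327/289435 + 64881/8877116846 = 233726634036877/2569348314322010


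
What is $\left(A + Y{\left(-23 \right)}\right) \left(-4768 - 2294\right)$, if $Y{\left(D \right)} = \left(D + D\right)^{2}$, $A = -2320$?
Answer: $1440648$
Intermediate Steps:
$Y{\left(D \right)} = 4 D^{2}$ ($Y{\left(D \right)} = \left(2 D\right)^{2} = 4 D^{2}$)
$\left(A + Y{\left(-23 \right)}\right) \left(-4768 - 2294\right) = \left(-2320 + 4 \left(-23\right)^{2}\right) \left(-4768 - 2294\right) = \left(-2320 + 4 \cdot 529\right) \left(-7062\right) = \left(-2320 + 2116\right) \left(-7062\right) = \left(-204\right) \left(-7062\right) = 1440648$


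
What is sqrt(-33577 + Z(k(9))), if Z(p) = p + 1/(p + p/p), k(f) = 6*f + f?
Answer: I*sqrt(2144895)/8 ≈ 183.07*I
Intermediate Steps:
k(f) = 7*f
Z(p) = p + 1/(1 + p) (Z(p) = p + 1/(p + 1) = p + 1/(1 + p))
sqrt(-33577 + Z(k(9))) = sqrt(-33577 + (1 + 7*9 + (7*9)**2)/(1 + 7*9)) = sqrt(-33577 + (1 + 63 + 63**2)/(1 + 63)) = sqrt(-33577 + (1 + 63 + 3969)/64) = sqrt(-33577 + (1/64)*4033) = sqrt(-33577 + 4033/64) = sqrt(-2144895/64) = I*sqrt(2144895)/8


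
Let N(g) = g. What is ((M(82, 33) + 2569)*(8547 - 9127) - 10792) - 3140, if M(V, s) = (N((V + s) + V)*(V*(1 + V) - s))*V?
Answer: -63459908312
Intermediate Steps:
M(V, s) = V*(s + 2*V)*(-s + V*(1 + V)) (M(V, s) = (((V + s) + V)*(V*(1 + V) - s))*V = ((s + 2*V)*(-s + V*(1 + V)))*V = V*(s + 2*V)*(-s + V*(1 + V)))
((M(82, 33) + 2569)*(8547 - 9127) - 10792) - 3140 = ((82*(33 + 2*82)*(82 + 82² - 1*33) + 2569)*(8547 - 9127) - 10792) - 3140 = ((82*(33 + 164)*(82 + 6724 - 33) + 2569)*(-580) - 10792) - 3140 = ((82*197*6773 + 2569)*(-580) - 10792) - 3140 = ((109411042 + 2569)*(-580) - 10792) - 3140 = (109413611*(-580) - 10792) - 3140 = (-63459894380 - 10792) - 3140 = -63459905172 - 3140 = -63459908312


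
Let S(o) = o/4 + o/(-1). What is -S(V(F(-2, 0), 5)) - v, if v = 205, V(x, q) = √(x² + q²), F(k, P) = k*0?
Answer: -805/4 ≈ -201.25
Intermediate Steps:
F(k, P) = 0
V(x, q) = √(q² + x²)
S(o) = -3*o/4 (S(o) = o*(¼) + o*(-1) = o/4 - o = -3*o/4)
-S(V(F(-2, 0), 5)) - v = -(-3)*√(5² + 0²)/4 - 1*205 = -(-3)*√(25 + 0)/4 - 205 = -(-3)*√25/4 - 205 = -(-3)*5/4 - 205 = -1*(-15/4) - 205 = 15/4 - 205 = -805/4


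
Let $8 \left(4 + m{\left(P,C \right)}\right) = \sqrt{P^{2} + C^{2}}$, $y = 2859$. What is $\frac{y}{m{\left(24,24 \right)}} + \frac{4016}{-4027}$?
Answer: $\frac{23022370}{4027} + \frac{8577 \sqrt{2}}{2} \approx 11782.0$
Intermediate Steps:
$m{\left(P,C \right)} = -4 + \frac{\sqrt{C^{2} + P^{2}}}{8}$ ($m{\left(P,C \right)} = -4 + \frac{\sqrt{P^{2} + C^{2}}}{8} = -4 + \frac{\sqrt{C^{2} + P^{2}}}{8}$)
$\frac{y}{m{\left(24,24 \right)}} + \frac{4016}{-4027} = \frac{2859}{-4 + \frac{\sqrt{24^{2} + 24^{2}}}{8}} + \frac{4016}{-4027} = \frac{2859}{-4 + \frac{\sqrt{576 + 576}}{8}} + 4016 \left(- \frac{1}{4027}\right) = \frac{2859}{-4 + \frac{\sqrt{1152}}{8}} - \frac{4016}{4027} = \frac{2859}{-4 + \frac{24 \sqrt{2}}{8}} - \frac{4016}{4027} = \frac{2859}{-4 + 3 \sqrt{2}} - \frac{4016}{4027} = - \frac{4016}{4027} + \frac{2859}{-4 + 3 \sqrt{2}}$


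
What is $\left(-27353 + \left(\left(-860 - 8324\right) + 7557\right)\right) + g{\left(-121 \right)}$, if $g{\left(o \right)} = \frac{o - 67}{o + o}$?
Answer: $- \frac{3506486}{121} \approx -28979.0$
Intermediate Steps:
$g{\left(o \right)} = \frac{-67 + o}{2 o}$
$\left(-27353 + \left(\left(-860 - 8324\right) + 7557\right)\right) + g{\left(-121 \right)} = \left(-27353 + \left(\left(-860 - 8324\right) + 7557\right)\right) + \frac{-67 - 121}{2 \left(-121\right)} = \left(-27353 + \left(-9184 + 7557\right)\right) + \frac{1}{2} \left(- \frac{1}{121}\right) \left(-188\right) = \left(-27353 - 1627\right) + \frac{94}{121} = -28980 + \frac{94}{121} = - \frac{3506486}{121}$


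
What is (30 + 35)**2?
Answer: 4225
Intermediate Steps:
(30 + 35)**2 = 65**2 = 4225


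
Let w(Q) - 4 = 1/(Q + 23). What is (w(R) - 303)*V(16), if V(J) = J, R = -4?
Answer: -90880/19 ≈ -4783.2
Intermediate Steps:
w(Q) = 4 + 1/(23 + Q) (w(Q) = 4 + 1/(Q + 23) = 4 + 1/(23 + Q))
(w(R) - 303)*V(16) = ((93 + 4*(-4))/(23 - 4) - 303)*16 = ((93 - 16)/19 - 303)*16 = ((1/19)*77 - 303)*16 = (77/19 - 303)*16 = -5680/19*16 = -90880/19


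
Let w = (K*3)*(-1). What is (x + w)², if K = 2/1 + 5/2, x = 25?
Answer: 529/4 ≈ 132.25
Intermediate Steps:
K = 9/2 (K = 2*1 + 5*(½) = 2 + 5/2 = 9/2 ≈ 4.5000)
w = -27/2 (w = ((9/2)*3)*(-1) = (27/2)*(-1) = -27/2 ≈ -13.500)
(x + w)² = (25 - 27/2)² = (23/2)² = 529/4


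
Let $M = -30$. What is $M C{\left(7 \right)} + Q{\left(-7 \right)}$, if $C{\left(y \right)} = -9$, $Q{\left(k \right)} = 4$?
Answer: $274$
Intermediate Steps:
$M C{\left(7 \right)} + Q{\left(-7 \right)} = \left(-30\right) \left(-9\right) + 4 = 270 + 4 = 274$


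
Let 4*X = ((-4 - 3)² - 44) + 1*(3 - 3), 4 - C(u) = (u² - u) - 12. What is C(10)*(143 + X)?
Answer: -21349/2 ≈ -10675.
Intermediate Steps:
C(u) = 16 + u - u² (C(u) = 4 - ((u² - u) - 12) = 4 - (-12 + u² - u) = 4 + (12 + u - u²) = 16 + u - u²)
X = 5/4 (X = (((-4 - 3)² - 44) + 1*(3 - 3))/4 = (((-7)² - 44) + 1*0)/4 = ((49 - 44) + 0)/4 = (5 + 0)/4 = (¼)*5 = 5/4 ≈ 1.2500)
C(10)*(143 + X) = (16 + 10 - 1*10²)*(143 + 5/4) = (16 + 10 - 1*100)*(577/4) = (16 + 10 - 100)*(577/4) = -74*577/4 = -21349/2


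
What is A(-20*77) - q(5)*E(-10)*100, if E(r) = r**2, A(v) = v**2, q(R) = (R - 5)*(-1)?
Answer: 2371600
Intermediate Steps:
q(R) = 5 - R (q(R) = (-5 + R)*(-1) = 5 - R)
A(-20*77) - q(5)*E(-10)*100 = (-20*77)**2 - (5 - 1*5)*(-10)**2*100 = (-1540)**2 - (5 - 5)*100*100 = 2371600 - 0*100*100 = 2371600 - 0*100 = 2371600 - 1*0 = 2371600 + 0 = 2371600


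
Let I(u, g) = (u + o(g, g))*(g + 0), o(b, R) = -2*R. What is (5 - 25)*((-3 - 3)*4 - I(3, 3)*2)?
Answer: 120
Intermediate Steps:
I(u, g) = g*(u - 2*g) (I(u, g) = (u - 2*g)*(g + 0) = (u - 2*g)*g = g*(u - 2*g))
(5 - 25)*((-3 - 3)*4 - I(3, 3)*2) = (5 - 25)*((-3 - 3)*4 - 3*(3 - 2*3)*2) = -20*(-6*4 - 3*(3 - 6)*2) = -20*(-24 - 3*(-3)*2) = -20*(-24 - (-9)*2) = -20*(-24 - 1*(-18)) = -20*(-24 + 18) = -20*(-6) = 120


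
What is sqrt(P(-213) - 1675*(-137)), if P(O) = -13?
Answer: sqrt(229462) ≈ 479.02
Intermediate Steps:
sqrt(P(-213) - 1675*(-137)) = sqrt(-13 - 1675*(-137)) = sqrt(-13 + 229475) = sqrt(229462)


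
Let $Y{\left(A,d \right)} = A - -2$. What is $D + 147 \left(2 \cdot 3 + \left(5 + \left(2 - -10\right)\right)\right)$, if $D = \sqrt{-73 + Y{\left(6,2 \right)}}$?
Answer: $3381 + i \sqrt{65} \approx 3381.0 + 8.0623 i$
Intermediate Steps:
$Y{\left(A,d \right)} = 2 + A$ ($Y{\left(A,d \right)} = A + 2 = 2 + A$)
$D = i \sqrt{65}$ ($D = \sqrt{-73 + \left(2 + 6\right)} = \sqrt{-73 + 8} = \sqrt{-65} = i \sqrt{65} \approx 8.0623 i$)
$D + 147 \left(2 \cdot 3 + \left(5 + \left(2 - -10\right)\right)\right) = i \sqrt{65} + 147 \left(2 \cdot 3 + \left(5 + \left(2 - -10\right)\right)\right) = i \sqrt{65} + 147 \left(6 + \left(5 + \left(2 + 10\right)\right)\right) = i \sqrt{65} + 147 \left(6 + \left(5 + 12\right)\right) = i \sqrt{65} + 147 \left(6 + 17\right) = i \sqrt{65} + 147 \cdot 23 = i \sqrt{65} + 3381 = 3381 + i \sqrt{65}$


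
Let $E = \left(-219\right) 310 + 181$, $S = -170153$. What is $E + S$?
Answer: $-237862$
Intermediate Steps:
$E = -67709$ ($E = -67890 + 181 = -67709$)
$E + S = -67709 - 170153 = -237862$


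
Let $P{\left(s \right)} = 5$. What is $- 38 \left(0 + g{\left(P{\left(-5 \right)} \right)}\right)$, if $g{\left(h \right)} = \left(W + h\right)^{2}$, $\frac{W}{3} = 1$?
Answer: $-2432$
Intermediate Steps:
$W = 3$ ($W = 3 \cdot 1 = 3$)
$g{\left(h \right)} = \left(3 + h\right)^{2}$
$- 38 \left(0 + g{\left(P{\left(-5 \right)} \right)}\right) = - 38 \left(0 + \left(3 + 5\right)^{2}\right) = - 38 \left(0 + 8^{2}\right) = - 38 \left(0 + 64\right) = \left(-38\right) 64 = -2432$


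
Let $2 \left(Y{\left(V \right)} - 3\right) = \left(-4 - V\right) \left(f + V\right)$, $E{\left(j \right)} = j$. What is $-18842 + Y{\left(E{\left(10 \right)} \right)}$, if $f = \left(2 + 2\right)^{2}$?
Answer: $-19021$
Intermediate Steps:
$f = 16$ ($f = 4^{2} = 16$)
$Y{\left(V \right)} = 3 + \frac{\left(-4 - V\right) \left(16 + V\right)}{2}$
$-18842 + Y{\left(E{\left(10 \right)} \right)} = -18842 - \left(129 + 50\right) = -18842 - 179 = -19021$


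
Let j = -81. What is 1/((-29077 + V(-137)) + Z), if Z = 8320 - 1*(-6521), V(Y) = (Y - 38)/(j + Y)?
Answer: -218/3103273 ≈ -7.0248e-5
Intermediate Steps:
V(Y) = (-38 + Y)/(-81 + Y) (V(Y) = (Y - 38)/(-81 + Y) = (-38 + Y)/(-81 + Y))
Z = 14841 (Z = 8320 + 6521 = 14841)
1/((-29077 + V(-137)) + Z) = 1/((-29077 + (-38 - 137)/(-81 - 137)) + 14841) = 1/((-29077 - 175/(-218)) + 14841) = 1/((-29077 - 1/218*(-175)) + 14841) = 1/((-29077 + 175/218) + 14841) = 1/(-6338611/218 + 14841) = 1/(-3103273/218) = -218/3103273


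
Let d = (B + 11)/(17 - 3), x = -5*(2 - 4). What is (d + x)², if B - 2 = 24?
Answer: 31329/196 ≈ 159.84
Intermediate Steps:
B = 26 (B = 2 + 24 = 26)
x = 10 (x = -5*(-2) = 10)
d = 37/14 (d = (26 + 11)/(17 - 3) = 37/14 ≈ 2.6429)
(d + x)² = (37/14 + 10)² = (177/14)² = 31329/196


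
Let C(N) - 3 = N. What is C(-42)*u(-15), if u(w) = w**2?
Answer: -8775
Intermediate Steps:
C(N) = 3 + N
C(-42)*u(-15) = (3 - 42)*(-15)**2 = -39*225 = -8775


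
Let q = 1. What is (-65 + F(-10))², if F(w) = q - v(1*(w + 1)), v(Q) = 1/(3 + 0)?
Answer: 37249/9 ≈ 4138.8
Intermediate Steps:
v(Q) = ⅓ (v(Q) = 1/3 = ⅓)
F(w) = ⅔ (F(w) = 1 - 1*⅓ = 1 - ⅓ = ⅔)
(-65 + F(-10))² = (-65 + ⅔)² = (-193/3)² = 37249/9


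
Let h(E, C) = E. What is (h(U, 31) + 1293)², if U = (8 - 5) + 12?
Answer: 1710864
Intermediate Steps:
U = 15 (U = 3 + 12 = 15)
(h(U, 31) + 1293)² = (15 + 1293)² = 1308² = 1710864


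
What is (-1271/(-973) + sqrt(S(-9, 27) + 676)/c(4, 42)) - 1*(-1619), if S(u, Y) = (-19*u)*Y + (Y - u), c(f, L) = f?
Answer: 6377261/3892 ≈ 1638.6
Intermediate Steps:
S(u, Y) = Y - u - 19*Y*u (S(u, Y) = -19*Y*u + (Y - u) = Y - u - 19*Y*u)
(-1271/(-973) + sqrt(S(-9, 27) + 676)/c(4, 42)) - 1*(-1619) = (-1271/(-973) + sqrt((27 - 1*(-9) - 19*27*(-9)) + 676)/4) - 1*(-1619) = (-1271*(-1/973) + sqrt((27 + 9 + 4617) + 676)*(1/4)) + 1619 = (1271/973 + sqrt(4653 + 676)*(1/4)) + 1619 = (1271/973 + sqrt(5329)*(1/4)) + 1619 = (1271/973 + 73*(1/4)) + 1619 = (1271/973 + 73/4) + 1619 = 76113/3892 + 1619 = 6377261/3892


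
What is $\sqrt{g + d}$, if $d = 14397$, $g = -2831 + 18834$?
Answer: $40 \sqrt{19} \approx 174.36$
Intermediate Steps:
$g = 16003$
$\sqrt{g + d} = \sqrt{16003 + 14397} = \sqrt{30400} = 40 \sqrt{19}$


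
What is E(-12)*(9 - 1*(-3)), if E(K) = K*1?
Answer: -144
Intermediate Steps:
E(K) = K
E(-12)*(9 - 1*(-3)) = -12*(9 - 1*(-3)) = -12*(9 + 3) = -12*12 = -144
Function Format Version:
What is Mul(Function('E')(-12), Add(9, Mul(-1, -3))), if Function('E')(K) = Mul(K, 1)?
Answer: -144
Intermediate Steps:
Function('E')(K) = K
Mul(Function('E')(-12), Add(9, Mul(-1, -3))) = Mul(-12, Add(9, Mul(-1, -3))) = Mul(-12, Add(9, 3)) = Mul(-12, 12) = -144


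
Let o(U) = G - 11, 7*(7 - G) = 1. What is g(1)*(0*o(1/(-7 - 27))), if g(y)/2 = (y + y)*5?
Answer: 0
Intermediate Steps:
G = 48/7 (G = 7 - ⅐*1 = 7 - ⅐ = 48/7 ≈ 6.8571)
g(y) = 20*y (g(y) = 2*((y + y)*5) = 2*((2*y)*5) = 2*(10*y) = 20*y)
o(U) = -29/7 (o(U) = 48/7 - 11 = -29/7)
g(1)*(0*o(1/(-7 - 27))) = (20*1)*(0*(-29/7)) = 20*0 = 0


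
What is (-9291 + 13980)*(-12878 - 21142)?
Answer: -159519780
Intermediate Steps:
(-9291 + 13980)*(-12878 - 21142) = 4689*(-34020) = -159519780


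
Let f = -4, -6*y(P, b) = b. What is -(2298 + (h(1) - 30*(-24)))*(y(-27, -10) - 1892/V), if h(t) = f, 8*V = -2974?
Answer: -90838946/4461 ≈ -20363.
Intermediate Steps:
V = -1487/4 (V = (1/8)*(-2974) = -1487/4 ≈ -371.75)
y(P, b) = -b/6
h(t) = -4
-(2298 + (h(1) - 30*(-24)))*(y(-27, -10) - 1892/V) = -(2298 + (-4 - 30*(-24)))*(-1/6*(-10) - 1892/(-1487/4)) = -(2298 + (-4 + 720))*(5/3 - 1892*(-4/1487)) = -(2298 + 716)*(5/3 + 7568/1487) = -3014*30139/4461 = -1*90838946/4461 = -90838946/4461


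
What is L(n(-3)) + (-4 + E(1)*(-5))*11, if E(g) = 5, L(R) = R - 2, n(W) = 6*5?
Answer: -291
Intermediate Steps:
n(W) = 30
L(R) = -2 + R
L(n(-3)) + (-4 + E(1)*(-5))*11 = (-2 + 30) + (-4 + 5*(-5))*11 = 28 + (-4 - 25)*11 = 28 - 29*11 = 28 - 319 = -291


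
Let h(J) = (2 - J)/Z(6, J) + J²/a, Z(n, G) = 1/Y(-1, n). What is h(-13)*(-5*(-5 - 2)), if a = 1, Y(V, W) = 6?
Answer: 9065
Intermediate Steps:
Z(n, G) = ⅙ (Z(n, G) = 1/6 = ⅙)
h(J) = 12 + J² - 6*J (h(J) = (2 - J)/(⅙) + J²/1 = (2 - J)*6 + J²*1 = (12 - 6*J) + J² = 12 + J² - 6*J)
h(-13)*(-5*(-5 - 2)) = (12 + (-13)² - 6*(-13))*(-5*(-5 - 2)) = (12 + 169 + 78)*(-5*(-7)) = 259*35 = 9065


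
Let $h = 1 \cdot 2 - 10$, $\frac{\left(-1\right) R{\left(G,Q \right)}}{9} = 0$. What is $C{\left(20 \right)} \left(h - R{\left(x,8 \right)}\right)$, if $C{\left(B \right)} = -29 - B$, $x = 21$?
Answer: $392$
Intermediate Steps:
$R{\left(G,Q \right)} = 0$ ($R{\left(G,Q \right)} = \left(-9\right) 0 = 0$)
$h = -8$ ($h = 2 - 10 = -8$)
$C{\left(20 \right)} \left(h - R{\left(x,8 \right)}\right) = \left(-29 - 20\right) \left(-8 - 0\right) = \left(-29 - 20\right) \left(-8 + 0\right) = \left(-49\right) \left(-8\right) = 392$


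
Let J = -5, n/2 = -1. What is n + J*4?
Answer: -22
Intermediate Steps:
n = -2 (n = 2*(-1) = -2)
n + J*4 = -2 - 5*4 = -2 - 20 = -22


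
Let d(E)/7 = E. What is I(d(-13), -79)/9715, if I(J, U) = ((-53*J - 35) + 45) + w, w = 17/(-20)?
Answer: 96643/194300 ≈ 0.49739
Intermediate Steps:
d(E) = 7*E
w = -17/20 (w = 17*(-1/20) = -17/20 ≈ -0.85000)
I(J, U) = 183/20 - 53*J (I(J, U) = ((-53*J - 35) + 45) - 17/20 = ((-35 - 53*J) + 45) - 17/20 = (10 - 53*J) - 17/20 = 183/20 - 53*J)
I(d(-13), -79)/9715 = (183/20 - 371*(-13))/9715 = (183/20 - 53*(-91))*(1/9715) = (183/20 + 4823)*(1/9715) = (96643/20)*(1/9715) = 96643/194300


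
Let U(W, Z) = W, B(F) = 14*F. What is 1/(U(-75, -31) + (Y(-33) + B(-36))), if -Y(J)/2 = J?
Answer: -1/513 ≈ -0.0019493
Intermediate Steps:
Y(J) = -2*J
1/(U(-75, -31) + (Y(-33) + B(-36))) = 1/(-75 + (-2*(-33) + 14*(-36))) = 1/(-75 + (66 - 504)) = 1/(-75 - 438) = 1/(-513) = -1/513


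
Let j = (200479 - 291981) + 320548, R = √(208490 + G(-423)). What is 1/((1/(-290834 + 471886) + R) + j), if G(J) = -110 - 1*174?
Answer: 7508088187425436/1719690742061916917425 - 98339480112*√23134/1719690742061916917425 ≈ 4.3573e-6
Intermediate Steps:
G(J) = -284 (G(J) = -110 - 174 = -284)
R = 3*√23134 (R = √(208490 - 284) = √208206 = 3*√23134 ≈ 456.30)
j = 229046 (j = -91502 + 320548 = 229046)
1/((1/(-290834 + 471886) + R) + j) = 1/((1/(-290834 + 471886) + 3*√23134) + 229046) = 1/((1/181052 + 3*√23134) + 229046) = 1/(41469236393/181052 + 3*√23134)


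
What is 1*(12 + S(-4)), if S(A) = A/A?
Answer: 13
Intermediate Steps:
S(A) = 1
1*(12 + S(-4)) = 1*(12 + 1) = 1*13 = 13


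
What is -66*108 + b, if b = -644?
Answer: -7772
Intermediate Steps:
-66*108 + b = -66*108 - 644 = -7128 - 644 = -7772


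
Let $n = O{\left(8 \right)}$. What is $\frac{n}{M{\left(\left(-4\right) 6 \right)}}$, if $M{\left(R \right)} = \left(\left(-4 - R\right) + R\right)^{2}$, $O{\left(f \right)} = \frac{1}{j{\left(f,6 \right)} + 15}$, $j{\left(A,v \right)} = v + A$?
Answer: $\frac{1}{464} \approx 0.0021552$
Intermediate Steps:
$j{\left(A,v \right)} = A + v$
$O{\left(f \right)} = \frac{1}{21 + f}$ ($O{\left(f \right)} = \frac{1}{\left(f + 6\right) + 15} = \frac{1}{\left(6 + f\right) + 15} = \frac{1}{21 + f}$)
$M{\left(R \right)} = 16$ ($M{\left(R \right)} = \left(-4\right)^{2} = 16$)
$n = \frac{1}{29}$ ($n = \frac{1}{21 + 8} = \frac{1}{29} \approx 0.034483$)
$\frac{n}{M{\left(\left(-4\right) 6 \right)}} = \frac{1}{29 \cdot 16} = \frac{1}{29} \cdot \frac{1}{16} = \frac{1}{464}$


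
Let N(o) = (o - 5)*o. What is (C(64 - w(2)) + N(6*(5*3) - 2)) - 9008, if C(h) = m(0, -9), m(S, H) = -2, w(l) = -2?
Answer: -1706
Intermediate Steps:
N(o) = o*(-5 + o) (N(o) = (-5 + o)*o = o*(-5 + o))
C(h) = -2
(C(64 - w(2)) + N(6*(5*3) - 2)) - 9008 = (-2 + (6*(5*3) - 2)*(-5 + (6*(5*3) - 2))) - 9008 = (-2 + (6*15 - 2)*(-5 + (6*15 - 2))) - 9008 = (-2 + (90 - 2)*(-5 + (90 - 2))) - 9008 = (-2 + 88*(-5 + 88)) - 9008 = (-2 + 88*83) - 9008 = (-2 + 7304) - 9008 = 7302 - 9008 = -1706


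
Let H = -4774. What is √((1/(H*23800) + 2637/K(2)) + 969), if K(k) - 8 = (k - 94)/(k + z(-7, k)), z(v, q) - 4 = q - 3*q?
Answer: √213905455769530283/15420020 ≈ 29.993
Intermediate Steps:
z(v, q) = 4 - 2*q (z(v, q) = 4 + (q - 3*q) = 4 - 2*q)
K(k) = 8 + (-94 + k)/(4 - k) (K(k) = 8 + (k - 94)/(k + (4 - 2*k)) = 8 + (-94 + k)/(4 - k))
√((1/(H*23800) + 2637/K(2)) + 969) = √((1/(-4774*23800) + 2637/(((62 + 7*2)/(-4 + 2)))) + 969) = √((-1/4774*1/23800 + 2637/(((62 + 14)/(-2)))) + 969) = √((-1/113621200 + 2637/((-½*76))) + 969) = √((-1/113621200 + 2637/(-38)) + 969) = √((-1/113621200 + 2637*(-1/38)) + 969) = √((-1/113621200 - 2637/38) + 969) = √(-149809552219/2158802800 + 969) = √(1942070360981/2158802800) = √213905455769530283/15420020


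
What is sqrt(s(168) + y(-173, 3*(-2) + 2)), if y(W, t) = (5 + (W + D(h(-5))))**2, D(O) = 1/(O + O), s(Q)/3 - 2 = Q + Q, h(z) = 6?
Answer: 13*sqrt(24889)/12 ≈ 170.91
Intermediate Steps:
s(Q) = 6 + 6*Q (s(Q) = 6 + 3*(Q + Q) = 6 + 3*(2*Q) = 6 + 6*Q)
D(O) = 1/(2*O)
y(W, t) = (61/12 + W)**2 (y(W, t) = (5 + (W + (1/2)/6))**2 = (5 + (W + (1/2)*(1/6)))**2 = (5 + (W + 1/12))**2 = (5 + (1/12 + W))**2 = (61/12 + W)**2)
sqrt(s(168) + y(-173, 3*(-2) + 2)) = sqrt((6 + 6*168) + (61 + 12*(-173))**2/144) = sqrt((6 + 1008) + (61 - 2076)**2/144) = sqrt(1014 + (1/144)*(-2015)**2) = sqrt(1014 + (1/144)*4060225) = sqrt(1014 + 4060225/144) = sqrt(4206241/144) = 13*sqrt(24889)/12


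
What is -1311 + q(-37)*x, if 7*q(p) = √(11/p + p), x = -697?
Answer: -1311 - 1394*I*√12765/259 ≈ -1311.0 - 608.1*I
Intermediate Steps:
q(p) = √(p + 11/p)/7 (q(p) = √(11/p + p)/7 = √(p + 11/p)/7)
-1311 + q(-37)*x = -1311 + (√(-37 + 11/(-37))/7)*(-697) = -1311 + (√(-37 + 11*(-1/37))/7)*(-697) = -1311 + (√(-37 - 11/37)/7)*(-697) = -1311 + (√(-1380/37)/7)*(-697) = -1311 + ((2*I*√12765/37)/7)*(-697) = -1311 + (2*I*√12765/259)*(-697) = -1311 - 1394*I*√12765/259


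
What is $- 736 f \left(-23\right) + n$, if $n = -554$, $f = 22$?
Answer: $371862$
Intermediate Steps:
$- 736 f \left(-23\right) + n = - 736 \cdot 22 \left(-23\right) - 554 = \left(-736\right) \left(-506\right) - 554 = 372416 - 554 = 371862$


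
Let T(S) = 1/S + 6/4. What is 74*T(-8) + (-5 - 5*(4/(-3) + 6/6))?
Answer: 1181/12 ≈ 98.417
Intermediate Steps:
T(S) = 3/2 + 1/S (T(S) = 1/S + 6*(1/4) = 1/S + 3/2 = 3/2 + 1/S)
74*T(-8) + (-5 - 5*(4/(-3) + 6/6)) = 74*(3/2 + 1/(-8)) + (-5 - 5*(4/(-3) + 6/6)) = 74*(3/2 - 1/8) + (-5 - 5*(4*(-1/3) + 6*(1/6))) = 74*(11/8) + (-5 - 5*(-4/3 + 1)) = 407/4 + (-5 - 5*(-1/3)) = 407/4 + (-5 + 5/3) = 407/4 - 10/3 = 1181/12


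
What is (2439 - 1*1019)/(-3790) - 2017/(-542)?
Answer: 687479/205418 ≈ 3.3467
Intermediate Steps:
(2439 - 1*1019)/(-3790) - 2017/(-542) = (2439 - 1019)*(-1/3790) - 2017*(-1/542) = 1420*(-1/3790) + 2017/542 = -142/379 + 2017/542 = 687479/205418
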